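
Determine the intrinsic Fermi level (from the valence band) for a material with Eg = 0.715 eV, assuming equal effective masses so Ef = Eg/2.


Step 1: For an intrinsic semiconductor, the Fermi level sits at midgap.
Step 2: Ef = Eg / 2 = 0.715 / 2 = 0.3575 eV

0.3575


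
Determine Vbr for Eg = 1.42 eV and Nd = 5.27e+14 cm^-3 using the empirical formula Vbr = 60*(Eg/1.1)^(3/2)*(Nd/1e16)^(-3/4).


Step 1: Eg/1.1 = 1.42/1.1 = 1.290909
Step 2: (Eg/1.1)^1.5 = 1.290909^1.5 = 1.466707
Step 3: (Nd/1e16)^(-0.75) = (0.0527)^(-0.75) = 9.091636
Step 4: Vbr = 60 * 1.466707 * 9.091636 = 800.1 V

800.1


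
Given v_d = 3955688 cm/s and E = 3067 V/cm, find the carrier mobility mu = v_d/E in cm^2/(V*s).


Step 1: mu = v_d / E
Step 2: mu = 3955688 / 3067
Step 3: mu = 1289.76 cm^2/(V*s)

1289.76


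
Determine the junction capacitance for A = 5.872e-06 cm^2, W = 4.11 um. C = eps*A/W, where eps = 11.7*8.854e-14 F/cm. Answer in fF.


Step 1: eps_Si = 11.7 * 8.854e-14 = 1.035918e-12 F/cm
Step 2: W in cm = 4.11 * 1e-4 = 4.11e-04 cm
Step 3: C = 1.035918e-12 * 5.872e-06 / 4.11e-04 = 1.480027e-14 F
Step 4: C = 14.8 fF

14.8


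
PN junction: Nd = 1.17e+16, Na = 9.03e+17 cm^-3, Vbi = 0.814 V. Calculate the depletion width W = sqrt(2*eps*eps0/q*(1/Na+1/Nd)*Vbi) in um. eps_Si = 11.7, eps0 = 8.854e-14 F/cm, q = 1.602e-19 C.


Step 1: 1/Na + 1/Nd = 1/9.03e+17 + 1/1.17e+16 = 8.65775e-17
Step 2: 2*eps*eps0/q = 2*11.7*8.854e-14/1.602e-19 = 1.293281e+07
Step 3: W^2 = 1.293281e+07 * 8.65775e-17 * 0.814 = 9.11428e-10
Step 4: W = sqrt(9.11428e-10) = 3.019e-05 cm = 0.3019 um

0.3019


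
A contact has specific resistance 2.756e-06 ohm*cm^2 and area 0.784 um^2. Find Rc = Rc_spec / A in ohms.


Step 1: Convert area to cm^2: 0.784 um^2 = 7.8400e-09 cm^2
Step 2: Rc = Rc_spec / A = 2.756e-06 / 7.8400e-09
Step 3: Rc = 3.52e+02 ohms

3.52e+02


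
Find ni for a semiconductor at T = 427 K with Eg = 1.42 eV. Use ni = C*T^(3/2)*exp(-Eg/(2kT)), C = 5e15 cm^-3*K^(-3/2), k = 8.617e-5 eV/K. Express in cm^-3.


Step 1: Compute kT = 8.617e-5 * 427 = 0.03679459 eV
Step 2: Exponent = -Eg/(2kT) = -1.42/(2*0.03679459) = -19.29632
Step 3: T^(3/2) = 427^1.5 = 8823.52
Step 4: ni = 5e15 * 8823.52 * exp(-19.29632) = 1.84e+11 cm^-3

1.84e+11


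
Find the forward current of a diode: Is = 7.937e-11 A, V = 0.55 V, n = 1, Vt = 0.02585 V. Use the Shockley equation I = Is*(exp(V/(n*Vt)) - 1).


Step 1: V/(n*Vt) = 0.55/(1*0.02585) = 21.2766
Step 2: exp(21.2766) = 1.7390e+09
Step 3: I = 7.937e-11 * (1.7390e+09 - 1) = 1.38e-01 A

1.38e-01


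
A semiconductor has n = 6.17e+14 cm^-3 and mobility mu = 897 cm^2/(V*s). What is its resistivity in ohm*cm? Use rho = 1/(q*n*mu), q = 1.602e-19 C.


Step 1: sigma = q * n * mu = 1.602e-19 * 6.17e+14 * 897 = 8.86625e-02 S/cm
Step 2: rho = 1 / sigma = 1 / 8.86625e-02 = 11.28 ohm*cm

11.28


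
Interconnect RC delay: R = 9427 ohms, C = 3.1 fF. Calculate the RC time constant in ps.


Step 1: tau = R * C
Step 2: tau = 9427 * 3.1 fF = 9427 * 3.1e-15 F
Step 3: tau = 2.92237e-11 s = 29.2237 ps

29.2237


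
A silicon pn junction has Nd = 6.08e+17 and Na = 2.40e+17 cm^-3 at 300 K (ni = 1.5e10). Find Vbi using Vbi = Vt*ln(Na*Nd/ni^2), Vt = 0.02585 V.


Step 1: Compute Na*Nd/ni^2 = 2.40e+17 * 6.08e+17 / (1.5e10)^2 = 6.4853e+14
Step 2: ln(6.4853e+14) = 34.1057
Step 3: Vbi = 0.02585 * 34.1057 = 0.882 V

0.882


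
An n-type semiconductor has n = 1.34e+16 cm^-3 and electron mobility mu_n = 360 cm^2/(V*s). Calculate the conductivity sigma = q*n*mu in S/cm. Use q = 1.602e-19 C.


Step 1: sigma = q * n * mu
Step 2: sigma = 1.602e-19 * 1.34e+16 * 360
Step 3: sigma = 7.728e-01 S/cm

7.728e-01


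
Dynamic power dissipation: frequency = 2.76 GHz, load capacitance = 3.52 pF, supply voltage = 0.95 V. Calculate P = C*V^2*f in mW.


Step 1: V^2 = 0.95^2 = 0.9025 V^2
Step 2: P = C*V^2*f = 3.52e-12 F * 0.9025 * 2.76e9 Hz
Step 3: P = 8.767968e-03 W
Step 4: P = 8.768 mW

8.768


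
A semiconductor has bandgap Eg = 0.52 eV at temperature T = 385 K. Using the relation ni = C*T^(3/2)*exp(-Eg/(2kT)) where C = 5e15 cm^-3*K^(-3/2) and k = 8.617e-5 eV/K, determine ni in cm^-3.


Step 1: Compute kT = 8.617e-5 * 385 = 0.03317545 eV
Step 2: Exponent = -Eg/(2kT) = -0.52/(2*0.03317545) = -7.83712
Step 3: T^(3/2) = 385^1.5 = 7554.25
Step 4: ni = 5e15 * 7554.25 * exp(-7.83712) = 1.49e+16 cm^-3

1.49e+16


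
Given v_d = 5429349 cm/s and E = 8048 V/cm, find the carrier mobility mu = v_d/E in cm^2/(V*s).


Step 1: mu = v_d / E
Step 2: mu = 5429349 / 8048
Step 3: mu = 674.62 cm^2/(V*s)

674.62


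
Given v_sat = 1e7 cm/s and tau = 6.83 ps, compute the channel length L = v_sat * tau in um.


Step 1: tau in seconds = 6.83 ps * 1e-12 = 6.8300e-12 s
Step 2: L = v_sat * tau = 1e7 * 6.8300e-12 = 6.8300e-05 cm
Step 3: L in um = 6.8300e-05 * 1e4 = 0.683 um

0.683


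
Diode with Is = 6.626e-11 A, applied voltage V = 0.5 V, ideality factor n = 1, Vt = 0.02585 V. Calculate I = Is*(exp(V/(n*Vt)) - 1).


Step 1: V/(n*Vt) = 0.5/(1*0.02585) = 19.3424
Step 2: exp(19.3424) = 2.5136e+08
Step 3: I = 6.626e-11 * (2.5136e+08 - 1) = 1.67e-02 A

1.67e-02


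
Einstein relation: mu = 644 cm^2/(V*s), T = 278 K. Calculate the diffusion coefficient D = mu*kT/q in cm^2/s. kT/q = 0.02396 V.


Step 1: D = mu * (kT/q)
Step 2: D = 644 * 0.02396
Step 3: D = 15.43 cm^2/s

15.43


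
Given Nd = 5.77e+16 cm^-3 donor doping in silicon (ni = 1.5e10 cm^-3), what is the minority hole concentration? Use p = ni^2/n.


Step 1: Since Nd >> ni, n ≈ Nd = 5.77e+16 cm^-3
Step 2: p = ni^2 / n = (1.5e10)^2 / 5.77e+16
Step 3: p = 2.25e20 / 5.77e+16 = 3.90e+03 cm^-3

3.90e+03


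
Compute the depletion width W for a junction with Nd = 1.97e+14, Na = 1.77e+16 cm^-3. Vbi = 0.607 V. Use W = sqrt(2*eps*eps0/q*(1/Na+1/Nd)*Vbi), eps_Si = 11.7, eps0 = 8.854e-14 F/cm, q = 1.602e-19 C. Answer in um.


Step 1: 1/Na + 1/Nd = 1/1.77e+16 + 1/1.97e+14 = 5.13264e-15
Step 2: 2*eps*eps0/q = 2*11.7*8.854e-14/1.602e-19 = 1.293281e+07
Step 3: W^2 = 1.293281e+07 * 5.13264e-15 * 0.607 = 4.02923e-08
Step 4: W = sqrt(4.02923e-08) = 2.007e-04 cm = 2.007 um

2.007


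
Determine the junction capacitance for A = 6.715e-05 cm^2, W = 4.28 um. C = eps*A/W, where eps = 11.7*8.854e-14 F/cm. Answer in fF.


Step 1: eps_Si = 11.7 * 8.854e-14 = 1.035918e-12 F/cm
Step 2: W in cm = 4.28 * 1e-4 = 4.28e-04 cm
Step 3: C = 1.035918e-12 * 6.715e-05 / 4.28e-04 = 1.625278e-13 F
Step 4: C = 162.53 fF

162.53


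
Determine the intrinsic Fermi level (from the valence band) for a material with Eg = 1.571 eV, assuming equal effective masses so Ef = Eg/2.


Step 1: For an intrinsic semiconductor, the Fermi level sits at midgap.
Step 2: Ef = Eg / 2 = 1.571 / 2 = 0.7855 eV

0.7855


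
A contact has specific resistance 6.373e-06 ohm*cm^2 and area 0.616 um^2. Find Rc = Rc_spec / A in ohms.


Step 1: Convert area to cm^2: 0.616 um^2 = 6.1600e-09 cm^2
Step 2: Rc = Rc_spec / A = 6.373e-06 / 6.1600e-09
Step 3: Rc = 1.03e+03 ohms

1.03e+03


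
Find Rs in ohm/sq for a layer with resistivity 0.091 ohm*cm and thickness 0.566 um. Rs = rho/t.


Step 1: Convert thickness to cm: t = 0.566 um = 5.6600e-05 cm
Step 2: Rs = rho / t = 0.091 / 5.6600e-05
Step 3: Rs = 1607.8 ohm/sq

1607.8


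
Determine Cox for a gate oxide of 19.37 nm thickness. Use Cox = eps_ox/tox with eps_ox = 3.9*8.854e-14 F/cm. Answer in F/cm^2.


Step 1: eps_ox = 3.9 * 8.854e-14 = 3.45306e-13 F/cm
Step 2: tox in cm = 19.37 nm * 1e-7 = 1.9370e-06 cm
Step 3: Cox = 3.45306e-13 / 1.9370e-06 = 1.78e-07 F/cm^2

1.78e-07


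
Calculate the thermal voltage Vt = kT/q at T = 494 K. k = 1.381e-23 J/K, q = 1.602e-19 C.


Step 1: kT = 1.381e-23 * 494 = 6.82214e-21 J
Step 2: Vt = kT/q = 6.82214e-21 / 1.602e-19
Step 3: Vt = 0.04259 V

0.04259


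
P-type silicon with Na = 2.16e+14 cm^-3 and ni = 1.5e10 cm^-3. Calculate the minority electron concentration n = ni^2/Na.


Step 1: Majority hole concentration p ≈ Na = 2.16e+14 cm^-3
Step 2: n = ni^2 / Na = (1.5e10)^2 / 2.16e+14
Step 3: n = 1.04e+06 cm^-3

1.04e+06


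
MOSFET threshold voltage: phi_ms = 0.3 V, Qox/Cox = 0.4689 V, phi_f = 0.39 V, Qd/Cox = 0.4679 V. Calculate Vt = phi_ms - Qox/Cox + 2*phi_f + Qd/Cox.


Step 1: Vt = phi_ms - Qox/Cox + 2*phi_f + Qd/Cox
Step 2: Vt = 0.3 - 0.4689 + 2*0.39 + 0.4679
Step 3: Vt = 0.3 - 0.4689 + 0.78 + 0.4679
Step 4: Vt = 1.079 V

1.079


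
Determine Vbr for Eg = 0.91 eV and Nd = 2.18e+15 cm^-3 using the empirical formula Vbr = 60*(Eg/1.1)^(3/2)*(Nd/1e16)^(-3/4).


Step 1: Eg/1.1 = 0.91/1.1 = 0.827273
Step 2: (Eg/1.1)^1.5 = 0.827273^1.5 = 0.752442
Step 3: (Nd/1e16)^(-0.75) = (0.218)^(-0.75) = 3.134423
Step 4: Vbr = 60 * 0.752442 * 3.134423 = 141.5 V

141.5


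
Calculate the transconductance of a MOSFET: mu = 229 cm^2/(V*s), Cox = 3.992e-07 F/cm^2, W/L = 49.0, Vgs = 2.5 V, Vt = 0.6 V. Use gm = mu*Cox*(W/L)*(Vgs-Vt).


Step 1: Vov = Vgs - Vt = 2.5 - 0.6 = 1.9 V
Step 2: gm = mu * Cox * (W/L) * Vov
Step 3: gm = 229 * 3.992e-07 * 49.0 * 1.9 = 8.51e-03 S

8.51e-03


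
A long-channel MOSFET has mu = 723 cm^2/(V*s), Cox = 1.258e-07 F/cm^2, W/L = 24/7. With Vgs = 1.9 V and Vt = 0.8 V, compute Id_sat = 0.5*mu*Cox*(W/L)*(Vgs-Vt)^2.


Step 1: Overdrive voltage Vov = Vgs - Vt = 1.9 - 0.8 = 1.1 V
Step 2: W/L = 24/7 = 3.42857
Step 3: Id = 0.5 * 723 * 1.258e-07 * 3.42857 * 1.1^2
Step 4: Id = 1.89e-04 A

1.89e-04


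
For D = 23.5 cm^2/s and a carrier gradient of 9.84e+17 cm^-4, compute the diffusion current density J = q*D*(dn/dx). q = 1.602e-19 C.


Step 1: J = q * D * (dn/dx)
Step 2: J = 1.602e-19 * 23.5 * 9.84e+17
Step 3: J = 3.70e+00 A/cm^2

3.70e+00


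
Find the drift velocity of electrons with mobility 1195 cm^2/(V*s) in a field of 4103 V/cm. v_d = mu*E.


Step 1: v_d = mu * E
Step 2: v_d = 1195 * 4103 = 4903085
Step 3: v_d = 4.90e+06 cm/s

4.90e+06


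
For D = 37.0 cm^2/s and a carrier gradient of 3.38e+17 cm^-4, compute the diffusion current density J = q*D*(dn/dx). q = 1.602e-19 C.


Step 1: J = q * D * (dn/dx)
Step 2: J = 1.602e-19 * 37.0 * 3.38e+17
Step 3: J = 2.00e+00 A/cm^2

2.00e+00


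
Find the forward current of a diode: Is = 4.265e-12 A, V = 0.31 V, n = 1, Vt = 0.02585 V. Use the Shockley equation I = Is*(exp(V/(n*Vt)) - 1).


Step 1: V/(n*Vt) = 0.31/(1*0.02585) = 11.9923
Step 2: exp(11.9923) = 1.6151e+05
Step 3: I = 4.265e-12 * (1.6151e+05 - 1) = 6.89e-07 A

6.89e-07


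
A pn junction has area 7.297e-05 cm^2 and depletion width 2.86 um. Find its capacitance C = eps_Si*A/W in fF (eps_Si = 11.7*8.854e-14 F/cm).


Step 1: eps_Si = 11.7 * 8.854e-14 = 1.035918e-12 F/cm
Step 2: W in cm = 2.86 * 1e-4 = 2.86e-04 cm
Step 3: C = 1.035918e-12 * 7.297e-05 / 2.86e-04 = 2.643040e-13 F
Step 4: C = 264.3 fF

264.3


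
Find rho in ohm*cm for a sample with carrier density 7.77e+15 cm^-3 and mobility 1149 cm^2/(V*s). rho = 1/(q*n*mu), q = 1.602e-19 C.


Step 1: sigma = q * n * mu = 1.602e-19 * 7.77e+15 * 1149 = 1.43022e+00 S/cm
Step 2: rho = 1 / sigma = 1 / 1.43022e+00 = 0.6992 ohm*cm

0.6992


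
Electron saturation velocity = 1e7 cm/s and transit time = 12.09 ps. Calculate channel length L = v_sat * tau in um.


Step 1: tau in seconds = 12.09 ps * 1e-12 = 1.2090e-11 s
Step 2: L = v_sat * tau = 1e7 * 1.2090e-11 = 1.2090e-04 cm
Step 3: L in um = 1.2090e-04 * 1e4 = 1.209 um

1.209


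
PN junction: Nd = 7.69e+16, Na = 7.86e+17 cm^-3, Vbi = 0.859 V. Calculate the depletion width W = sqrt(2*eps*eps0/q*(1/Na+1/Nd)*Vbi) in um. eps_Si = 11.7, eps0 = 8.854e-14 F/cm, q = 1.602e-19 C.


Step 1: 1/Na + 1/Nd = 1/7.86e+17 + 1/7.69e+16 = 1.42762e-17
Step 2: 2*eps*eps0/q = 2*11.7*8.854e-14/1.602e-19 = 1.293281e+07
Step 3: W^2 = 1.293281e+07 * 1.42762e-17 * 0.859 = 1.58598e-10
Step 4: W = sqrt(1.58598e-10) = 1.259e-05 cm = 0.1259 um

0.1259


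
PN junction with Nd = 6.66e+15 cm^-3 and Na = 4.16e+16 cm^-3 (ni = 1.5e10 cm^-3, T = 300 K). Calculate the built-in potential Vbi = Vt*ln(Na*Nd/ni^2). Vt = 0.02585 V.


Step 1: Compute Na*Nd/ni^2 = 4.16e+16 * 6.66e+15 / (1.5e10)^2 = 1.2314e+12
Step 2: ln(1.2314e+12) = 27.8392
Step 3: Vbi = 0.02585 * 27.8392 = 0.72 V

0.72


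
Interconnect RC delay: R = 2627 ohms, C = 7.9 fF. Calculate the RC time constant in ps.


Step 1: tau = R * C
Step 2: tau = 2627 * 7.9 fF = 2627 * 7.9e-15 F
Step 3: tau = 2.07533e-11 s = 20.7533 ps

20.7533


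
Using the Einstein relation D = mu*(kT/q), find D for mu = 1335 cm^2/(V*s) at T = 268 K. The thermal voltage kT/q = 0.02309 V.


Step 1: D = mu * (kT/q)
Step 2: D = 1335 * 0.02309
Step 3: D = 30.83 cm^2/s

30.83


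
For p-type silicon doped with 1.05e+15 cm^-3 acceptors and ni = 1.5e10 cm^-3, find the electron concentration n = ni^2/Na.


Step 1: Majority hole concentration p ≈ Na = 1.05e+15 cm^-3
Step 2: n = ni^2 / Na = (1.5e10)^2 / 1.05e+15
Step 3: n = 2.14e+05 cm^-3

2.14e+05


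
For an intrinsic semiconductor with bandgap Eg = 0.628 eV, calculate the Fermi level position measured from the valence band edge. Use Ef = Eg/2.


Step 1: For an intrinsic semiconductor, the Fermi level sits at midgap.
Step 2: Ef = Eg / 2 = 0.628 / 2 = 0.314 eV

0.314


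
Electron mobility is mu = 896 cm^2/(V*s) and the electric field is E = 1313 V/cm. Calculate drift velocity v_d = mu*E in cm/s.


Step 1: v_d = mu * E
Step 2: v_d = 896 * 1313 = 1176448
Step 3: v_d = 1.18e+06 cm/s

1.18e+06


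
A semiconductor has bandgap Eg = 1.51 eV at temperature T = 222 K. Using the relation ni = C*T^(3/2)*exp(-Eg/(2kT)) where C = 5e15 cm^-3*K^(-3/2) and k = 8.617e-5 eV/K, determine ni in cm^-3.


Step 1: Compute kT = 8.617e-5 * 222 = 0.01912974 eV
Step 2: Exponent = -Eg/(2kT) = -1.51/(2*0.01912974) = -39.46734
Step 3: T^(3/2) = 222^1.5 = 3307.73
Step 4: ni = 5e15 * 3307.73 * exp(-39.46734) = 1.20e+02 cm^-3

1.20e+02


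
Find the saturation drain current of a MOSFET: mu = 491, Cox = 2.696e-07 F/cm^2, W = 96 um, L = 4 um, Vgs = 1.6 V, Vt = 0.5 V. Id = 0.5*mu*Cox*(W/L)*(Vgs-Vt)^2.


Step 1: Overdrive voltage Vov = Vgs - Vt = 1.6 - 0.5 = 1.1 V
Step 2: W/L = 96/4 = 24
Step 3: Id = 0.5 * 491 * 2.696e-07 * 24 * 1.1^2
Step 4: Id = 1.92e-03 A

1.92e-03


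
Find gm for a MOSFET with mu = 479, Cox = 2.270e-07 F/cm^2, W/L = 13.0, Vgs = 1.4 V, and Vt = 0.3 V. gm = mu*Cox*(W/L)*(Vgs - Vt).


Step 1: Vov = Vgs - Vt = 1.4 - 0.3 = 1.1 V
Step 2: gm = mu * Cox * (W/L) * Vov
Step 3: gm = 479 * 2.270e-07 * 13.0 * 1.1 = 1.55e-03 S

1.55e-03


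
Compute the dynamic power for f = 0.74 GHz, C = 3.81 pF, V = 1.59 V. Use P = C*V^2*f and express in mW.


Step 1: V^2 = 1.59^2 = 2.5281 V^2
Step 2: P = C*V^2*f = 3.81e-12 F * 2.5281 * 0.74e9 Hz
Step 3: P = 7.12772514e-03 W
Step 4: P = 7.128 mW

7.128


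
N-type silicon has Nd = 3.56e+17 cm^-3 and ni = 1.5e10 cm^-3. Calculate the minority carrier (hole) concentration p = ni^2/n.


Step 1: Since Nd >> ni, n ≈ Nd = 3.56e+17 cm^-3
Step 2: p = ni^2 / n = (1.5e10)^2 / 3.56e+17
Step 3: p = 2.25e20 / 3.56e+17 = 6.32e+02 cm^-3

6.32e+02


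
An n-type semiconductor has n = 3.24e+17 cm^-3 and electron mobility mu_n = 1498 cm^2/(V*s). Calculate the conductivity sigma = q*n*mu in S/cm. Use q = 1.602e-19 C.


Step 1: sigma = q * n * mu
Step 2: sigma = 1.602e-19 * 3.24e+17 * 1498
Step 3: sigma = 7.775e+01 S/cm

7.775e+01


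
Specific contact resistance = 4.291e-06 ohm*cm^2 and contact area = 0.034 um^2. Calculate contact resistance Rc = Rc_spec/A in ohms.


Step 1: Convert area to cm^2: 0.034 um^2 = 3.4000e-10 cm^2
Step 2: Rc = Rc_spec / A = 4.291e-06 / 3.4000e-10
Step 3: Rc = 1.26e+04 ohms

1.26e+04


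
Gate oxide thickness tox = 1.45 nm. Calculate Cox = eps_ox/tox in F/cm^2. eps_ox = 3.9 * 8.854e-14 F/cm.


Step 1: eps_ox = 3.9 * 8.854e-14 = 3.45306e-13 F/cm
Step 2: tox in cm = 1.45 nm * 1e-7 = 1.4500e-07 cm
Step 3: Cox = 3.45306e-13 / 1.4500e-07 = 2.38e-06 F/cm^2

2.38e-06


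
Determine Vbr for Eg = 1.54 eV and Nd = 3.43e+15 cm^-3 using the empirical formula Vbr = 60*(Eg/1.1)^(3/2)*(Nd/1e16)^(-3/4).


Step 1: Eg/1.1 = 1.54/1.1 = 1.400000
Step 2: (Eg/1.1)^1.5 = 1.400000^1.5 = 1.656502
Step 3: (Nd/1e16)^(-0.75) = (0.343)^(-0.75) = 2.231153
Step 4: Vbr = 60 * 1.656502 * 2.231153 = 221.8 V

221.8


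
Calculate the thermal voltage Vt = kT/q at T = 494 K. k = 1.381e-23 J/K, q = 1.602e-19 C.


Step 1: kT = 1.381e-23 * 494 = 6.82214e-21 J
Step 2: Vt = kT/q = 6.82214e-21 / 1.602e-19
Step 3: Vt = 0.04259 V

0.04259


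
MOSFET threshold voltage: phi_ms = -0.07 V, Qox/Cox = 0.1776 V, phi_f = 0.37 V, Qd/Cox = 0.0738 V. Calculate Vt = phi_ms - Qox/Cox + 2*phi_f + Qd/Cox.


Step 1: Vt = phi_ms - Qox/Cox + 2*phi_f + Qd/Cox
Step 2: Vt = -0.07 - 0.1776 + 2*0.37 + 0.0738
Step 3: Vt = -0.07 - 0.1776 + 0.74 + 0.0738
Step 4: Vt = 0.5662 V

0.5662


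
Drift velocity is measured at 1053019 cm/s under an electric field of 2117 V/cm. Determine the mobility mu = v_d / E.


Step 1: mu = v_d / E
Step 2: mu = 1053019 / 2117
Step 3: mu = 497.41 cm^2/(V*s)

497.41


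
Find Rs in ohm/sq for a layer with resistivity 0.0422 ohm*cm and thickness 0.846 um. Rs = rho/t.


Step 1: Convert thickness to cm: t = 0.846 um = 8.4600e-05 cm
Step 2: Rs = rho / t = 0.0422 / 8.4600e-05
Step 3: Rs = 498.8 ohm/sq

498.8


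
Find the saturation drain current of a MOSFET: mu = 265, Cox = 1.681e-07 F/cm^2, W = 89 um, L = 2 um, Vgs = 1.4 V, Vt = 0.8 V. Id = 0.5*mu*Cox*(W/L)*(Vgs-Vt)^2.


Step 1: Overdrive voltage Vov = Vgs - Vt = 1.4 - 0.8 = 0.6 V
Step 2: W/L = 89/2 = 44.5
Step 3: Id = 0.5 * 265 * 1.681e-07 * 44.5 * 0.6^2
Step 4: Id = 3.57e-04 A

3.57e-04


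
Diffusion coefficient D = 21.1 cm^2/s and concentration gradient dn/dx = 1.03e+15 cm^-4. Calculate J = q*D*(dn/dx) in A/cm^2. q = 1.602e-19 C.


Step 1: J = q * D * (dn/dx)
Step 2: J = 1.602e-19 * 21.1 * 1.03e+15
Step 3: J = 3.48e-03 A/cm^2

3.48e-03


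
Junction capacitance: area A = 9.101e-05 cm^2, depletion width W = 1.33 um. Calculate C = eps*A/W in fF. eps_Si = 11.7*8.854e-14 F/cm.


Step 1: eps_Si = 11.7 * 8.854e-14 = 1.035918e-12 F/cm
Step 2: W in cm = 1.33 * 1e-4 = 1.33e-04 cm
Step 3: C = 1.035918e-12 * 9.101e-05 / 1.33e-04 = 7.088639e-13 F
Step 4: C = 708.86 fF

708.86


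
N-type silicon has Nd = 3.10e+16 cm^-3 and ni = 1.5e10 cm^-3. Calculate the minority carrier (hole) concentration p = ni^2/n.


Step 1: Since Nd >> ni, n ≈ Nd = 3.10e+16 cm^-3
Step 2: p = ni^2 / n = (1.5e10)^2 / 3.10e+16
Step 3: p = 2.25e20 / 3.10e+16 = 7.26e+03 cm^-3

7.26e+03


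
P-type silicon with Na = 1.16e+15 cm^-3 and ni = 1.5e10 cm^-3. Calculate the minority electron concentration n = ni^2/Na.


Step 1: Majority hole concentration p ≈ Na = 1.16e+15 cm^-3
Step 2: n = ni^2 / Na = (1.5e10)^2 / 1.16e+15
Step 3: n = 1.94e+05 cm^-3

1.94e+05


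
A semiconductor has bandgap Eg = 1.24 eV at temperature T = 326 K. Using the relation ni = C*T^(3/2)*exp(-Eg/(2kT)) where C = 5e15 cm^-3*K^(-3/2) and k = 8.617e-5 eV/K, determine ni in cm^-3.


Step 1: Compute kT = 8.617e-5 * 326 = 0.02809142 eV
Step 2: Exponent = -Eg/(2kT) = -1.24/(2*0.02809142) = -22.07080
Step 3: T^(3/2) = 326^1.5 = 5886.08
Step 4: ni = 5e15 * 5886.08 * exp(-22.07080) = 7.65e+09 cm^-3

7.65e+09


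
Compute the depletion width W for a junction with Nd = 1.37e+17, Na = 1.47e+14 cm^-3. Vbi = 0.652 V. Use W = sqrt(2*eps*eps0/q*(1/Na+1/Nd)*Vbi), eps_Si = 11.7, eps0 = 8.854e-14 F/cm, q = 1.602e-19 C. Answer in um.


Step 1: 1/Na + 1/Nd = 1/1.47e+14 + 1/1.37e+17 = 6.81002e-15
Step 2: 2*eps*eps0/q = 2*11.7*8.854e-14/1.602e-19 = 1.293281e+07
Step 3: W^2 = 1.293281e+07 * 6.81002e-15 * 0.652 = 5.74234e-08
Step 4: W = sqrt(5.74234e-08) = 2.396e-04 cm = 2.396 um

2.396


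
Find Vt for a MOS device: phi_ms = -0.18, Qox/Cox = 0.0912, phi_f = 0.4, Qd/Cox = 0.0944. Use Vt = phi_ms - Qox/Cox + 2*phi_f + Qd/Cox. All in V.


Step 1: Vt = phi_ms - Qox/Cox + 2*phi_f + Qd/Cox
Step 2: Vt = -0.18 - 0.0912 + 2*0.4 + 0.0944
Step 3: Vt = -0.18 - 0.0912 + 0.8 + 0.0944
Step 4: Vt = 0.6232 V

0.6232


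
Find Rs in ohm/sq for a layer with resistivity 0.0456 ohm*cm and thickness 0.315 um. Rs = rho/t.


Step 1: Convert thickness to cm: t = 0.315 um = 3.1500e-05 cm
Step 2: Rs = rho / t = 0.0456 / 3.1500e-05
Step 3: Rs = 1447.6 ohm/sq

1447.6


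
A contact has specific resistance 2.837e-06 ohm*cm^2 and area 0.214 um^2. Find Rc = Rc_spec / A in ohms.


Step 1: Convert area to cm^2: 0.214 um^2 = 2.1400e-09 cm^2
Step 2: Rc = Rc_spec / A = 2.837e-06 / 2.1400e-09
Step 3: Rc = 1.33e+03 ohms

1.33e+03


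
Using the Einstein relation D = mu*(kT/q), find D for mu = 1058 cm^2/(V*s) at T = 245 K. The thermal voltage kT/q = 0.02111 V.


Step 1: D = mu * (kT/q)
Step 2: D = 1058 * 0.02111
Step 3: D = 22.33 cm^2/s

22.33


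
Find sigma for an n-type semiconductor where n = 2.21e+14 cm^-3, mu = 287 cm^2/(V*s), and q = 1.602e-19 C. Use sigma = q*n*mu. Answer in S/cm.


Step 1: sigma = q * n * mu
Step 2: sigma = 1.602e-19 * 2.21e+14 * 287
Step 3: sigma = 1.016e-02 S/cm

1.016e-02


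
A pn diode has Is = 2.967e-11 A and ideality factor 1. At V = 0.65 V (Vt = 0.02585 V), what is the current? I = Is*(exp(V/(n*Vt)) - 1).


Step 1: V/(n*Vt) = 0.65/(1*0.02585) = 25.1451
Step 2: exp(25.1451) = 8.3249e+10
Step 3: I = 2.967e-11 * (8.3249e+10 - 1) = 2.47e+00 A

2.47e+00


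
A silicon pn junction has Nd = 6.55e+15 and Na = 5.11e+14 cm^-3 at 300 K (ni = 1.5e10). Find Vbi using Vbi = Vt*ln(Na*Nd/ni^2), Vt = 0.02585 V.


Step 1: Compute Na*Nd/ni^2 = 5.11e+14 * 6.55e+15 / (1.5e10)^2 = 1.4876e+10
Step 2: ln(1.4876e+10) = 23.4230
Step 3: Vbi = 0.02585 * 23.4230 = 0.605 V

0.605


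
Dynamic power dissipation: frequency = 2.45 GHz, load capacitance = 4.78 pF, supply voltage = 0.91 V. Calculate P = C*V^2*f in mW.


Step 1: V^2 = 0.91^2 = 0.8281 V^2
Step 2: P = C*V^2*f = 4.78e-12 F * 0.8281 * 2.45e9 Hz
Step 3: P = 9.6978791e-03 W
Step 4: P = 9.698 mW

9.698


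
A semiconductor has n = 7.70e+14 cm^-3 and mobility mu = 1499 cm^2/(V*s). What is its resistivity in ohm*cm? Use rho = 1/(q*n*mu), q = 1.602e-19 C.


Step 1: sigma = q * n * mu = 1.602e-19 * 7.70e+14 * 1499 = 1.84908e-01 S/cm
Step 2: rho = 1 / sigma = 1 / 1.84908e-01 = 5.408 ohm*cm

5.408


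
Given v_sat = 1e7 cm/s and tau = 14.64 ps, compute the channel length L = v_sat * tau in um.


Step 1: tau in seconds = 14.64 ps * 1e-12 = 1.4640e-11 s
Step 2: L = v_sat * tau = 1e7 * 1.4640e-11 = 1.4640e-04 cm
Step 3: L in um = 1.4640e-04 * 1e4 = 1.464 um

1.464


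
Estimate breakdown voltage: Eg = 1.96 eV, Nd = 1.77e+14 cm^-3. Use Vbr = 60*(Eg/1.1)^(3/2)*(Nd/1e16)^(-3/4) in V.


Step 1: Eg/1.1 = 1.96/1.1 = 1.781818
Step 2: (Eg/1.1)^1.5 = 1.781818^1.5 = 2.378455
Step 3: (Nd/1e16)^(-0.75) = (0.0177)^(-0.75) = 20.607250
Step 4: Vbr = 60 * 2.378455 * 20.607250 = 2940.8 V

2940.8


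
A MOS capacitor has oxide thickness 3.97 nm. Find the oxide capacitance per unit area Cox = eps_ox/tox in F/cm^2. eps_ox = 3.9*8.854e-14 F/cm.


Step 1: eps_ox = 3.9 * 8.854e-14 = 3.45306e-13 F/cm
Step 2: tox in cm = 3.97 nm * 1e-7 = 3.9700e-07 cm
Step 3: Cox = 3.45306e-13 / 3.9700e-07 = 8.70e-07 F/cm^2

8.70e-07


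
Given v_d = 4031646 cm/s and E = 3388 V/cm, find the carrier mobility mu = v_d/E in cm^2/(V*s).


Step 1: mu = v_d / E
Step 2: mu = 4031646 / 3388
Step 3: mu = 1189.98 cm^2/(V*s)

1189.98


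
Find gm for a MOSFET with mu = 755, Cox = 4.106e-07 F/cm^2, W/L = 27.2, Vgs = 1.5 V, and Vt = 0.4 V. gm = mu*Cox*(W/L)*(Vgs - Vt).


Step 1: Vov = Vgs - Vt = 1.5 - 0.4 = 1.1 V
Step 2: gm = mu * Cox * (W/L) * Vov
Step 3: gm = 755 * 4.106e-07 * 27.2 * 1.1 = 9.28e-03 S

9.28e-03


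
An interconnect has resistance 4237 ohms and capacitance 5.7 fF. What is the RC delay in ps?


Step 1: tau = R * C
Step 2: tau = 4237 * 5.7 fF = 4237 * 5.7e-15 F
Step 3: tau = 2.41509e-11 s = 24.1509 ps

24.1509


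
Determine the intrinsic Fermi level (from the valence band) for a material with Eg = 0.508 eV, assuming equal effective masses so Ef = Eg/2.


Step 1: For an intrinsic semiconductor, the Fermi level sits at midgap.
Step 2: Ef = Eg / 2 = 0.508 / 2 = 0.254 eV

0.254


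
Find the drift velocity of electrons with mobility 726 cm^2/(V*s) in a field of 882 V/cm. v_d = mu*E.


Step 1: v_d = mu * E
Step 2: v_d = 726 * 882 = 640332
Step 3: v_d = 6.40e+05 cm/s

6.40e+05


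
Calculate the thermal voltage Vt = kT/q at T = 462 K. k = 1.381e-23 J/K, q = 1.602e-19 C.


Step 1: kT = 1.381e-23 * 462 = 6.38022e-21 J
Step 2: Vt = kT/q = 6.38022e-21 / 1.602e-19
Step 3: Vt = 0.03983 V

0.03983


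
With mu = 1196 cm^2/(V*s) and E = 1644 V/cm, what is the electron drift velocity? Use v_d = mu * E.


Step 1: v_d = mu * E
Step 2: v_d = 1196 * 1644 = 1966224
Step 3: v_d = 1.97e+06 cm/s

1.97e+06


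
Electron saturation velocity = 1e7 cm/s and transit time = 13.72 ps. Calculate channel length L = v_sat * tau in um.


Step 1: tau in seconds = 13.72 ps * 1e-12 = 1.3720e-11 s
Step 2: L = v_sat * tau = 1e7 * 1.3720e-11 = 1.3720e-04 cm
Step 3: L in um = 1.3720e-04 * 1e4 = 1.372 um

1.372


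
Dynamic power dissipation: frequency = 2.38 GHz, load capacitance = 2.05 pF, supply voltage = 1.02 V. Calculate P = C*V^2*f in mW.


Step 1: V^2 = 1.02^2 = 1.0404 V^2
Step 2: P = C*V^2*f = 2.05e-12 F * 1.0404 * 2.38e9 Hz
Step 3: P = 5.0761116e-03 W
Step 4: P = 5.076 mW

5.076


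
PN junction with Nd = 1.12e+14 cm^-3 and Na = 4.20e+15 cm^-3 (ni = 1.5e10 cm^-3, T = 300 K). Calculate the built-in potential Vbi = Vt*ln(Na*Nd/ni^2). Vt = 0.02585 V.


Step 1: Compute Na*Nd/ni^2 = 4.20e+15 * 1.12e+14 / (1.5e10)^2 = 2.0907e+09
Step 2: ln(2.0907e+09) = 21.4608
Step 3: Vbi = 0.02585 * 21.4608 = 0.555 V

0.555


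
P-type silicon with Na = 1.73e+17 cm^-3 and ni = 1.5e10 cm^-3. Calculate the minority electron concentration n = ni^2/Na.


Step 1: Majority hole concentration p ≈ Na = 1.73e+17 cm^-3
Step 2: n = ni^2 / Na = (1.5e10)^2 / 1.73e+17
Step 3: n = 1.30e+03 cm^-3

1.30e+03


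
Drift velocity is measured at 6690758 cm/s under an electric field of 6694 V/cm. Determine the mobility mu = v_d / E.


Step 1: mu = v_d / E
Step 2: mu = 6690758 / 6694
Step 3: mu = 999.52 cm^2/(V*s)

999.52


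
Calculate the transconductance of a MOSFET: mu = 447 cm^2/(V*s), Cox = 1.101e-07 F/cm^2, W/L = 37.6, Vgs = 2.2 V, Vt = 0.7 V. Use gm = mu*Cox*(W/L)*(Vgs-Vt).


Step 1: Vov = Vgs - Vt = 2.2 - 0.7 = 1.5 V
Step 2: gm = mu * Cox * (W/L) * Vov
Step 3: gm = 447 * 1.101e-07 * 37.6 * 1.5 = 2.78e-03 S

2.78e-03


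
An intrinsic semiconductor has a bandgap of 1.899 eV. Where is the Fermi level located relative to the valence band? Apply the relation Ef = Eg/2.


Step 1: For an intrinsic semiconductor, the Fermi level sits at midgap.
Step 2: Ef = Eg / 2 = 1.899 / 2 = 0.9495 eV

0.9495


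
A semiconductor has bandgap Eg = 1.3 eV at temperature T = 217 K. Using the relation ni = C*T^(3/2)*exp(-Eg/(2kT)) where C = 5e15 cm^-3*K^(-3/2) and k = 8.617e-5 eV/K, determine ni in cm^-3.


Step 1: Compute kT = 8.617e-5 * 217 = 0.01869889 eV
Step 2: Exponent = -Eg/(2kT) = -1.3/(2*0.01869889) = -34.76142
Step 3: T^(3/2) = 217^1.5 = 3196.61
Step 4: ni = 5e15 * 3196.61 * exp(-34.76142) = 1.28e+04 cm^-3

1.28e+04


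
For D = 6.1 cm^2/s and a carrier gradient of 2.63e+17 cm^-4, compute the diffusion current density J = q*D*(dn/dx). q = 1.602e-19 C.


Step 1: J = q * D * (dn/dx)
Step 2: J = 1.602e-19 * 6.1 * 2.63e+17
Step 3: J = 2.57e-01 A/cm^2

2.57e-01


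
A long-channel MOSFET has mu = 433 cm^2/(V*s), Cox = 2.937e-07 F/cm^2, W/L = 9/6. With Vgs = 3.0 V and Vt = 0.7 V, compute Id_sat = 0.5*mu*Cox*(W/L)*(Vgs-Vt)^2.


Step 1: Overdrive voltage Vov = Vgs - Vt = 3.0 - 0.7 = 2.3 V
Step 2: W/L = 9/6 = 1.5
Step 3: Id = 0.5 * 433 * 2.937e-07 * 1.5 * 2.3^2
Step 4: Id = 5.05e-04 A

5.05e-04


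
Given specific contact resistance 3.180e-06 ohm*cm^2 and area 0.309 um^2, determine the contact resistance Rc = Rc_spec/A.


Step 1: Convert area to cm^2: 0.309 um^2 = 3.0900e-09 cm^2
Step 2: Rc = Rc_spec / A = 3.180e-06 / 3.0900e-09
Step 3: Rc = 1.03e+03 ohms

1.03e+03


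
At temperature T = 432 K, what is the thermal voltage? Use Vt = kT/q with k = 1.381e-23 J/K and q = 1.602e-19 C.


Step 1: kT = 1.381e-23 * 432 = 5.96592e-21 J
Step 2: Vt = kT/q = 5.96592e-21 / 1.602e-19
Step 3: Vt = 0.03724 V

0.03724


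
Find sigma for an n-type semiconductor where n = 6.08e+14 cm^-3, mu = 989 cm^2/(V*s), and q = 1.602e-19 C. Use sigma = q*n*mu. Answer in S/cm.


Step 1: sigma = q * n * mu
Step 2: sigma = 1.602e-19 * 6.08e+14 * 989
Step 3: sigma = 9.633e-02 S/cm

9.633e-02


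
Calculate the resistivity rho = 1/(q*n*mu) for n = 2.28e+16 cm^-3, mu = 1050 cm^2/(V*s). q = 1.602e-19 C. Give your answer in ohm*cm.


Step 1: sigma = q * n * mu = 1.602e-19 * 2.28e+16 * 1050 = 3.83519e+00 S/cm
Step 2: rho = 1 / sigma = 1 / 3.83519e+00 = 0.2607 ohm*cm

0.2607


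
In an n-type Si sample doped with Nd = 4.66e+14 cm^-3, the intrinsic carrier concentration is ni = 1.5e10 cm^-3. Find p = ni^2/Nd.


Step 1: Since Nd >> ni, n ≈ Nd = 4.66e+14 cm^-3
Step 2: p = ni^2 / n = (1.5e10)^2 / 4.66e+14
Step 3: p = 2.25e20 / 4.66e+14 = 4.83e+05 cm^-3

4.83e+05


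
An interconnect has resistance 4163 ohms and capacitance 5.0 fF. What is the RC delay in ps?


Step 1: tau = R * C
Step 2: tau = 4163 * 5.0 fF = 4163 * 5.0e-15 F
Step 3: tau = 2.0815e-11 s = 20.815 ps

20.815


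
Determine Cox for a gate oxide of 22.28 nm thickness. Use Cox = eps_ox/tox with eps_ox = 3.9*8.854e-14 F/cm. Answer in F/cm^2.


Step 1: eps_ox = 3.9 * 8.854e-14 = 3.45306e-13 F/cm
Step 2: tox in cm = 22.28 nm * 1e-7 = 2.2280e-06 cm
Step 3: Cox = 3.45306e-13 / 2.2280e-06 = 1.55e-07 F/cm^2

1.55e-07


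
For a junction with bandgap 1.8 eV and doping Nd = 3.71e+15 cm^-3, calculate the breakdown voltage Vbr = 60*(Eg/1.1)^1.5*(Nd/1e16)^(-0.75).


Step 1: Eg/1.1 = 1.8/1.1 = 1.636364
Step 2: (Eg/1.1)^1.5 = 1.636364^1.5 = 2.093244
Step 3: (Nd/1e16)^(-0.75) = (0.371)^(-0.75) = 2.103631
Step 4: Vbr = 60 * 2.093244 * 2.103631 = 264.2 V

264.2


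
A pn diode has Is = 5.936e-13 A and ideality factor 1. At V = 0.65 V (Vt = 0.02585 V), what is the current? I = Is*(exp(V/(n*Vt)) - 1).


Step 1: V/(n*Vt) = 0.65/(1*0.02585) = 25.1451
Step 2: exp(25.1451) = 8.3249e+10
Step 3: I = 5.936e-13 * (8.3249e+10 - 1) = 4.94e-02 A

4.94e-02


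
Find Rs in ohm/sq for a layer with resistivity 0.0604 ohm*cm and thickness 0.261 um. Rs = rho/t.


Step 1: Convert thickness to cm: t = 0.261 um = 2.6100e-05 cm
Step 2: Rs = rho / t = 0.0604 / 2.6100e-05
Step 3: Rs = 2314.2 ohm/sq

2314.2


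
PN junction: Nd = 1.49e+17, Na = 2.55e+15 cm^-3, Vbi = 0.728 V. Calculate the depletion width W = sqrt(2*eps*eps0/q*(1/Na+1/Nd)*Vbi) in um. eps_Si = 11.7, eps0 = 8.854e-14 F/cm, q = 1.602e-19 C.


Step 1: 1/Na + 1/Nd = 1/2.55e+15 + 1/1.49e+17 = 3.98868e-16
Step 2: 2*eps*eps0/q = 2*11.7*8.854e-14/1.602e-19 = 1.293281e+07
Step 3: W^2 = 1.293281e+07 * 3.98868e-16 * 0.728 = 3.75538e-09
Step 4: W = sqrt(3.75538e-09) = 6.128e-05 cm = 0.6128 um

0.6128


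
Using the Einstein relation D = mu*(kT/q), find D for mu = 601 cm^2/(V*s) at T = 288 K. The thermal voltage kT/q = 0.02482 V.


Step 1: D = mu * (kT/q)
Step 2: D = 601 * 0.02482
Step 3: D = 14.92 cm^2/s

14.92


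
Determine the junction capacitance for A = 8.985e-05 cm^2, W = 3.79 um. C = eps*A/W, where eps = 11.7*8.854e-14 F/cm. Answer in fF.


Step 1: eps_Si = 11.7 * 8.854e-14 = 1.035918e-12 F/cm
Step 2: W in cm = 3.79 * 1e-4 = 3.79e-04 cm
Step 3: C = 1.035918e-12 * 8.985e-05 / 3.79e-04 = 2.455864e-13 F
Step 4: C = 245.59 fF

245.59


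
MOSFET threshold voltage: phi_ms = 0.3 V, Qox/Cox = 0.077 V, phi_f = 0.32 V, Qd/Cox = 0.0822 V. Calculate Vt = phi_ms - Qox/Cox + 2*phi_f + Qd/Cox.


Step 1: Vt = phi_ms - Qox/Cox + 2*phi_f + Qd/Cox
Step 2: Vt = 0.3 - 0.077 + 2*0.32 + 0.0822
Step 3: Vt = 0.3 - 0.077 + 0.64 + 0.0822
Step 4: Vt = 0.9452 V

0.9452


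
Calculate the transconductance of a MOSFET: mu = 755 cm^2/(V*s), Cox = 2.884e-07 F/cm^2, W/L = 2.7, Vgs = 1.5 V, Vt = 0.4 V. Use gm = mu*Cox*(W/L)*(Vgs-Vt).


Step 1: Vov = Vgs - Vt = 1.5 - 0.4 = 1.1 V
Step 2: gm = mu * Cox * (W/L) * Vov
Step 3: gm = 755 * 2.884e-07 * 2.7 * 1.1 = 6.47e-04 S

6.47e-04


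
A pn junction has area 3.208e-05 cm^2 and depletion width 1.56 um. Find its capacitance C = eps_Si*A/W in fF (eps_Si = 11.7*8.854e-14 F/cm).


Step 1: eps_Si = 11.7 * 8.854e-14 = 1.035918e-12 F/cm
Step 2: W in cm = 1.56 * 1e-4 = 1.56e-04 cm
Step 3: C = 1.035918e-12 * 3.208e-05 / 1.56e-04 = 2.130272e-13 F
Step 4: C = 213.03 fF

213.03


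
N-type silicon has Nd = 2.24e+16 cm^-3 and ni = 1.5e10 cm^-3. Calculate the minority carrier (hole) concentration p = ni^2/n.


Step 1: Since Nd >> ni, n ≈ Nd = 2.24e+16 cm^-3
Step 2: p = ni^2 / n = (1.5e10)^2 / 2.24e+16
Step 3: p = 2.25e20 / 2.24e+16 = 1.00e+04 cm^-3

1.00e+04


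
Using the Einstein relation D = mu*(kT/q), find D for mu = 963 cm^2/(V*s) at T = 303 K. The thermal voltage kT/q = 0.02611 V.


Step 1: D = mu * (kT/q)
Step 2: D = 963 * 0.02611
Step 3: D = 25.14 cm^2/s

25.14


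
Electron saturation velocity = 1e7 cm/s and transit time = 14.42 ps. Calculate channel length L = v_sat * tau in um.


Step 1: tau in seconds = 14.42 ps * 1e-12 = 1.4420e-11 s
Step 2: L = v_sat * tau = 1e7 * 1.4420e-11 = 1.4420e-04 cm
Step 3: L in um = 1.4420e-04 * 1e4 = 1.442 um

1.442


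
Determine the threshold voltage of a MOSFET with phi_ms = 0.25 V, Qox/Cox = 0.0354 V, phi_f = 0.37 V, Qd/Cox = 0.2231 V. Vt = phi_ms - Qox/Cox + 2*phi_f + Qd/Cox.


Step 1: Vt = phi_ms - Qox/Cox + 2*phi_f + Qd/Cox
Step 2: Vt = 0.25 - 0.0354 + 2*0.37 + 0.2231
Step 3: Vt = 0.25 - 0.0354 + 0.74 + 0.2231
Step 4: Vt = 1.1777 V

1.1777


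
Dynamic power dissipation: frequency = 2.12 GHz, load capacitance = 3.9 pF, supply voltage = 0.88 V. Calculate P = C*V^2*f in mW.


Step 1: V^2 = 0.88^2 = 0.7744 V^2
Step 2: P = C*V^2*f = 3.9e-12 F * 0.7744 * 2.12e9 Hz
Step 3: P = 6.4027392e-03 W
Step 4: P = 6.403 mW

6.403


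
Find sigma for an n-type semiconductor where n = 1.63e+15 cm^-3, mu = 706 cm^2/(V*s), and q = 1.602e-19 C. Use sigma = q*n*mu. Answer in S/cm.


Step 1: sigma = q * n * mu
Step 2: sigma = 1.602e-19 * 1.63e+15 * 706
Step 3: sigma = 1.844e-01 S/cm

1.844e-01


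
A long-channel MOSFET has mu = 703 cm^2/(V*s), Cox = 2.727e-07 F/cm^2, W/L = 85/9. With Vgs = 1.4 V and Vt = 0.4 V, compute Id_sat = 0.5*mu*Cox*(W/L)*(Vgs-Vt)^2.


Step 1: Overdrive voltage Vov = Vgs - Vt = 1.4 - 0.4 = 1.0 V
Step 2: W/L = 85/9 = 9.44444
Step 3: Id = 0.5 * 703 * 2.727e-07 * 9.44444 * 1.0^2
Step 4: Id = 9.05e-04 A

9.05e-04


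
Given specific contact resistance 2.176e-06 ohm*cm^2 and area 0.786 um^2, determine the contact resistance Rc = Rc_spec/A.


Step 1: Convert area to cm^2: 0.786 um^2 = 7.8600e-09 cm^2
Step 2: Rc = Rc_spec / A = 2.176e-06 / 7.8600e-09
Step 3: Rc = 2.77e+02 ohms

2.77e+02


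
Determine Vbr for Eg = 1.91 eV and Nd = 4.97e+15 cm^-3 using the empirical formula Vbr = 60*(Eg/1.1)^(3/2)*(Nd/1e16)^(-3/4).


Step 1: Eg/1.1 = 1.91/1.1 = 1.736364
Step 2: (Eg/1.1)^1.5 = 1.736364^1.5 = 2.288027
Step 3: (Nd/1e16)^(-0.75) = (0.497)^(-0.75) = 1.689401
Step 4: Vbr = 60 * 2.288027 * 1.689401 = 231.9 V

231.9


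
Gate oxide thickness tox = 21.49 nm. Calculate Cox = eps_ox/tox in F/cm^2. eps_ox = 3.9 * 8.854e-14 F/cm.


Step 1: eps_ox = 3.9 * 8.854e-14 = 3.45306e-13 F/cm
Step 2: tox in cm = 21.49 nm * 1e-7 = 2.1490e-06 cm
Step 3: Cox = 3.45306e-13 / 2.1490e-06 = 1.61e-07 F/cm^2

1.61e-07


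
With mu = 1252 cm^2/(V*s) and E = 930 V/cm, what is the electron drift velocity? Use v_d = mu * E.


Step 1: v_d = mu * E
Step 2: v_d = 1252 * 930 = 1164360
Step 3: v_d = 1.16e+06 cm/s

1.16e+06


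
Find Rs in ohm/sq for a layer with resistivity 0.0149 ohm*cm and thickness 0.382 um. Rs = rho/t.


Step 1: Convert thickness to cm: t = 0.382 um = 3.8200e-05 cm
Step 2: Rs = rho / t = 0.0149 / 3.8200e-05
Step 3: Rs = 390.1 ohm/sq

390.1


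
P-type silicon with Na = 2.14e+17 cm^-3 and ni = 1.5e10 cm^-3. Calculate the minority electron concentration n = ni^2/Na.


Step 1: Majority hole concentration p ≈ Na = 2.14e+17 cm^-3
Step 2: n = ni^2 / Na = (1.5e10)^2 / 2.14e+17
Step 3: n = 1.05e+03 cm^-3

1.05e+03


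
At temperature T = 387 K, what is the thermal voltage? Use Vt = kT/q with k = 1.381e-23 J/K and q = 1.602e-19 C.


Step 1: kT = 1.381e-23 * 387 = 5.34447e-21 J
Step 2: Vt = kT/q = 5.34447e-21 / 1.602e-19
Step 3: Vt = 0.03336 V

0.03336


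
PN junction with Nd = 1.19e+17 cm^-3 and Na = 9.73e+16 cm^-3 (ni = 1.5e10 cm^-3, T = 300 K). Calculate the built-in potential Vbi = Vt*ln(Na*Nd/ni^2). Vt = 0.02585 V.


Step 1: Compute Na*Nd/ni^2 = 9.73e+16 * 1.19e+17 / (1.5e10)^2 = 5.1461e+13
Step 2: ln(5.1461e+13) = 31.5718
Step 3: Vbi = 0.02585 * 31.5718 = 0.816 V

0.816


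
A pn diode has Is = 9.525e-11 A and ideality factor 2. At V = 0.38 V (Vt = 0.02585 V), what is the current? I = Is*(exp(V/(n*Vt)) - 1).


Step 1: V/(n*Vt) = 0.38/(2*0.02585) = 7.3501
Step 2: exp(7.3501) = 1.5564e+03
Step 3: I = 9.525e-11 * (1.5564e+03 - 1) = 1.48e-07 A

1.48e-07


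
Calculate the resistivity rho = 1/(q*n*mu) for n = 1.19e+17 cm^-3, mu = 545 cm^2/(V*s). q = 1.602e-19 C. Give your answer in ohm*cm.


Step 1: sigma = q * n * mu = 1.602e-19 * 1.19e+17 * 545 = 1.03898e+01 S/cm
Step 2: rho = 1 / sigma = 1 / 1.03898e+01 = 0.09625 ohm*cm

0.09625


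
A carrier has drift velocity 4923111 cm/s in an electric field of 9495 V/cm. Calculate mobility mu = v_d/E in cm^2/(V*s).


Step 1: mu = v_d / E
Step 2: mu = 4923111 / 9495
Step 3: mu = 518.5 cm^2/(V*s)

518.5


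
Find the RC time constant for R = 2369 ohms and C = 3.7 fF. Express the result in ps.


Step 1: tau = R * C
Step 2: tau = 2369 * 3.7 fF = 2369 * 3.7e-15 F
Step 3: tau = 8.7653e-12 s = 8.7653 ps

8.7653


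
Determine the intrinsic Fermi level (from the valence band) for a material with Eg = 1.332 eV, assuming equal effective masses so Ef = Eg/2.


Step 1: For an intrinsic semiconductor, the Fermi level sits at midgap.
Step 2: Ef = Eg / 2 = 1.332 / 2 = 0.666 eV

0.666


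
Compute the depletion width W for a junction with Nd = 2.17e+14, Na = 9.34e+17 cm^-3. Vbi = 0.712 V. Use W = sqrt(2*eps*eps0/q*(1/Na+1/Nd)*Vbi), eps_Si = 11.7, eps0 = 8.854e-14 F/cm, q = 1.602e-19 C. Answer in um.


Step 1: 1/Na + 1/Nd = 1/9.34e+17 + 1/2.17e+14 = 4.60937e-15
Step 2: 2*eps*eps0/q = 2*11.7*8.854e-14/1.602e-19 = 1.293281e+07
Step 3: W^2 = 1.293281e+07 * 4.60937e-15 * 0.712 = 4.24438e-08
Step 4: W = sqrt(4.24438e-08) = 2.060e-04 cm = 2.06 um

2.06


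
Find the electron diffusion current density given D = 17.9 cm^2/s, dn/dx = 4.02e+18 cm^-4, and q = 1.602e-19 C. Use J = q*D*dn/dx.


Step 1: J = q * D * (dn/dx)
Step 2: J = 1.602e-19 * 17.9 * 4.02e+18
Step 3: J = 1.15e+01 A/cm^2

1.15e+01


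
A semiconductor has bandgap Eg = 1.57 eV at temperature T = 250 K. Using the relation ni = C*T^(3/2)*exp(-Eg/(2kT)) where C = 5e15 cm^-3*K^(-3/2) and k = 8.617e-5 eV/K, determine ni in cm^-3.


Step 1: Compute kT = 8.617e-5 * 250 = 0.0215425 eV
Step 2: Exponent = -Eg/(2kT) = -1.57/(2*0.0215425) = -36.43960
Step 3: T^(3/2) = 250^1.5 = 3952.85
Step 4: ni = 5e15 * 3952.85 * exp(-36.43960) = 2.95e+03 cm^-3

2.95e+03


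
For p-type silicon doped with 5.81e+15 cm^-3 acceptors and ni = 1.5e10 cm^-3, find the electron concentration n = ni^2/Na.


Step 1: Majority hole concentration p ≈ Na = 5.81e+15 cm^-3
Step 2: n = ni^2 / Na = (1.5e10)^2 / 5.81e+15
Step 3: n = 3.87e+04 cm^-3

3.87e+04


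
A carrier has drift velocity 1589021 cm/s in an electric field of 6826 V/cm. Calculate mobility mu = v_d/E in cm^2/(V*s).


Step 1: mu = v_d / E
Step 2: mu = 1589021 / 6826
Step 3: mu = 232.79 cm^2/(V*s)

232.79


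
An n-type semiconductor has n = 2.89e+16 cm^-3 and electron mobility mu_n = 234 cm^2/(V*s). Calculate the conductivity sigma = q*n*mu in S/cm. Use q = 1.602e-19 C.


Step 1: sigma = q * n * mu
Step 2: sigma = 1.602e-19 * 2.89e+16 * 234
Step 3: sigma = 1.083e+00 S/cm

1.083e+00
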